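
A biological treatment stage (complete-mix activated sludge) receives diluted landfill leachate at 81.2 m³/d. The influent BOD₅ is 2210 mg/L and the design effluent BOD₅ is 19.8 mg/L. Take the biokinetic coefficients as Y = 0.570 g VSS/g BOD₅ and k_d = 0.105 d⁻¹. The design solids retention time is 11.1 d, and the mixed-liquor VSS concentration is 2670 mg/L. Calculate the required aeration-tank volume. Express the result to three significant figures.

V ≈ 195 m³

Steady-state biomass mass balance: V·X·(1 + k_d·θ_c) = Y·Q·(S₀ − S)·θ_c, so V = 0.570 × 81.2 × (2210 − 19.8) × 11.1 / [2670 × (1 + 0.105 × 11.1)] = 1.13×10^6 / 5782 = 194.6 m³.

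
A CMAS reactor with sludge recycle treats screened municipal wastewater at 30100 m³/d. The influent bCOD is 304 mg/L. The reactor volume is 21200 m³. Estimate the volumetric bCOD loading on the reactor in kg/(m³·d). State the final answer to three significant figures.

L_v ≈ 0.432 kg bCOD/(m³·d)

Volumetric loading L_v = Q·S₀ / V = 30100 × 304 g/m³ / 21200 m³ = 431.6 g/(m³·d) = 0.4316 kg bCOD/(m³·d).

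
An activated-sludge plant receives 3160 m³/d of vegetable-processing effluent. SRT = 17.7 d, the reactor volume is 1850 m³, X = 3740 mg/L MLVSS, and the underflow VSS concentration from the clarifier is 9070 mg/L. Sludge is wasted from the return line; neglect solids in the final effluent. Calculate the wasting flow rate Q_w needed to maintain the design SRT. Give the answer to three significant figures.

θ_c = V·X/(Q_w·X_r) when wasting from the recycle, so Q_w = V·X/(θ_c·X_r) = 1850 × 3740 / (17.7 × 9070) = 43.10 m³/d.

Q_w ≈ 43.1 m³/d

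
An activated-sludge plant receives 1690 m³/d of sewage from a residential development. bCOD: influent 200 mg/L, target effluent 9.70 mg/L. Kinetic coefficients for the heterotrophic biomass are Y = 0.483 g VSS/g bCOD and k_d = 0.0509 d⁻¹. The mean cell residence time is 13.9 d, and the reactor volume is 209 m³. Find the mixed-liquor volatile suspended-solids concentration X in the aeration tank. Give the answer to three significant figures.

From V·X·(1 + k_d·θ_c) = Y·Q·(S₀ − S)·θ_c: X = 0.483 × 1690 × (200 − 9.70) × 13.9 / [209 × (1 + 0.0509 × 13.9)] = 6050 mg/L.

X ≈ 6050 mg/L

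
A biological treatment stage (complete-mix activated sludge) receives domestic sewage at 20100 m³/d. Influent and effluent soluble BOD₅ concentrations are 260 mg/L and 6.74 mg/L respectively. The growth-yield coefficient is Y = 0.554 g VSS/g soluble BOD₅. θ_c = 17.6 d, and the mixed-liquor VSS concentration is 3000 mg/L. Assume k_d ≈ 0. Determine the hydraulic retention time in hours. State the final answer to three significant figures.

τ ≈ 19.8 h

With k_d = 0 the design equation reduces to V = Y Q (S₀−S) θ_c / X = 0.554 × 20100 × (260 − 6.74) × 17.6 / 3000 = 16545 m³.
HRT = V/Q = 16545 m³ / 20100 m³·d⁻¹ = 0.8231 d × 24 = 19.76 h.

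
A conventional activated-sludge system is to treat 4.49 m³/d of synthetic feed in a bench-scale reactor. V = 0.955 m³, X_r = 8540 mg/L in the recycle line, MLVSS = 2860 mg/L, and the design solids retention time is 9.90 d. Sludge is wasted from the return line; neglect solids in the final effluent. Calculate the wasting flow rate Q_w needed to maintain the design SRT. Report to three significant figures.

Q_w ≈ 0.0323 m³/d

Wasting from the return line (neglecting effluent solids): Q_w = V·X / (θ_c·X_r) = 0.9550 × 2860 / (9.90 × 8540) = 0.03231 m³/d.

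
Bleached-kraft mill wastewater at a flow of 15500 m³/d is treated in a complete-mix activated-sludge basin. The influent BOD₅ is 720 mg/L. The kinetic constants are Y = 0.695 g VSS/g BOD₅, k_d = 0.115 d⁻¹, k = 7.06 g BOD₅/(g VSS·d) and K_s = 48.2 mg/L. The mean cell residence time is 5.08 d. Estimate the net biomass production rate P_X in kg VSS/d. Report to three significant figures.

From the Monod/SRT balance for a CMAS, S = K_s·(1+k_d θ_c)/[θ_c·(Y k − k_d) − 1] = 48.2 × (1 + 0.115 × 5.08) / [5.08 × (0.695 × 7.06 − 0.115) − 1] = 76.36 / 23.34 = 3.271 mg/L.
Y_obs = Y / (1 + k_d θ_c) = 0.695 / (1 + 0.115 × 5.08) = 0.695 / 1.584 = 0.4387.
Substrate removed = Q·(S₀ − S) = 15500 m³/d × (720 − 3.27) g/m³ = 1.11×10^7 g/d = 11109 kg/d.
Biomass produced: P_X = Y_obs·Q·ΔS = 0.4387 × 11109 ≈ 4874 kg VSS/d.

P_X ≈ 4870 kg VSS/d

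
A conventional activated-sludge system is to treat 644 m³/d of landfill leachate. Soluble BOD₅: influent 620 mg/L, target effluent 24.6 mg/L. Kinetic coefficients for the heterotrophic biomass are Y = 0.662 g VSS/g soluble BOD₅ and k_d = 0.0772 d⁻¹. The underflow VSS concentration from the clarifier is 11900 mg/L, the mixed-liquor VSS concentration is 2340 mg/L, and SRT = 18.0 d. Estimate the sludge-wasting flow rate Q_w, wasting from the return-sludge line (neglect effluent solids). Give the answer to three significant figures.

From the SRT design equation V = Y Q (S₀−S) θ_c / [X (1 + k_d θ_c)] = 0.662 × 644 × (620 − 24.6) × 18.0 / [2340 × (1 + 0.0772 × 18.0)] = 4.57×10^6 / 5592 = 817.1 m³.
θ_c = V·X/(Q_w·X_r) when wasting from the recycle, so Q_w = V·X/(θ_c·X_r) = 817.1 × 2340 / (18.0 × 11900) = 8.926 m³/d.

Q_w ≈ 8.93 m³/d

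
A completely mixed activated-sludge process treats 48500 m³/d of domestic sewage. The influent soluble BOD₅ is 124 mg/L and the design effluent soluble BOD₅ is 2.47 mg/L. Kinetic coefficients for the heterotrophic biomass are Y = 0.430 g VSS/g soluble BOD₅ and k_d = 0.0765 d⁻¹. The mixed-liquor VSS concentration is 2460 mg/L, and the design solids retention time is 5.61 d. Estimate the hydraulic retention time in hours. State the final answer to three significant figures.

Steady-state biomass mass balance: V·X·(1 + k_d·θ_c) = Y·Q·(S₀ − S)·θ_c, so V = 0.430 × 48500 × (124 − 2.47) × 5.61 / [2460 × (1 + 0.0765 × 5.61)] = 1.42×10^7 / 3516 = 4044 m³.
Hydraulic retention time τ = V/Q = 4044 / 48500 = 0.08339 d = 2.001 h.

τ ≈ 2.00 h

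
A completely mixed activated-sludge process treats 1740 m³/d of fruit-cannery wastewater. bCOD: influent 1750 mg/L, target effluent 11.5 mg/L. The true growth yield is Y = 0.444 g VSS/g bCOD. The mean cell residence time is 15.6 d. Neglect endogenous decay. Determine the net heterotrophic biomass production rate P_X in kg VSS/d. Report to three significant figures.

P_X ≈ 1340 kg VSS/d

No decay correction is needed, so Y_obs = Y = 0.444.
Q·(S₀ − S) = 1740 × (1750 − 11.5) × 10⁻³ = 3025 kg/d removed.
So the net sludge growth is P_X = 0.4440 × 3025 = 1343 kg VSS/d.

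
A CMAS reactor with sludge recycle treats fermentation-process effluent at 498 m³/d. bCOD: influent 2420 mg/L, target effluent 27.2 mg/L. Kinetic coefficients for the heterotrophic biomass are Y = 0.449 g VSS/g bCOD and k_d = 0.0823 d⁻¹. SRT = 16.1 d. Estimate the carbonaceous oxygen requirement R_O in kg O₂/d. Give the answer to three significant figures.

The observed yield is Y_obs = Y/(1 + k_d·θ_c) = 0.449 / (1 + 0.0823 × 16.1) = 0.449 / 2.325 = 0.1931 g VSS per g bCOD removed.
Mass of bCOD removed per day: Q(S₀ − S) = 498 × 2393 g/m³ = 1192 kg/d.
Biomass synthesised: P_X = Y_obs × 1192 = 230.1 kg VSS/d.
R_O = Q·ΔS − 1.42 P_X = 1192 − 326.8 = 864.8 kg O₂/d.

R_O ≈ 865 kg O₂/d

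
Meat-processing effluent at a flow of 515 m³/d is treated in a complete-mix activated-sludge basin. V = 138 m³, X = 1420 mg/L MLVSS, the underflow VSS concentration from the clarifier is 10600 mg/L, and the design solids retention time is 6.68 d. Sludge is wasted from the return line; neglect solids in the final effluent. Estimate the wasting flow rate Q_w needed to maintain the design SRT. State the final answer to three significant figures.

θ_c = V·X/(Q_w·X_r) when wasting from the recycle, so Q_w = V·X/(θ_c·X_r) = 138.0 × 1420 / (6.68 × 10600) = 2.767 m³/d.

Q_w ≈ 2.77 m³/d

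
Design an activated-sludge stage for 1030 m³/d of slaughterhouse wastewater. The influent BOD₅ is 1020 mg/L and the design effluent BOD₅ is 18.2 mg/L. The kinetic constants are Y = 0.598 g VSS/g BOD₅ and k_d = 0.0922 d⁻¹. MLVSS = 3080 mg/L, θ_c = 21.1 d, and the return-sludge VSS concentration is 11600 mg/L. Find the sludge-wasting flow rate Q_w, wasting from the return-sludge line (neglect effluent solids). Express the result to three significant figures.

Q_w ≈ 18.1 m³/d

Rearranging the biomass balance for a CMAS with decay, V = Y·Q·ΔS·θ_c / [X·(1+k_d θ_c)] = 0.598 × 1030 × (1020 − 18.2) × 21.1 / [3080 × (1 + 0.0922 × 21.1)] = 1.3×10^7 / 9072 = 1435 m³.
Q_w = (V·X)/(θ_c X_r) = 1435 × 3080 / (21.1 × 11600) = 18.06 m³/d.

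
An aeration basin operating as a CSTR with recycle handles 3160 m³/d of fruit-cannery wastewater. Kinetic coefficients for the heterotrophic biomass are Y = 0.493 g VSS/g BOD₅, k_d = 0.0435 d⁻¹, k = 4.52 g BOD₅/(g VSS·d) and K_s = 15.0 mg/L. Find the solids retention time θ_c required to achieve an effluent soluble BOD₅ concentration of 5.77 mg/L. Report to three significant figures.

From 1/θ_c = Y·k·S/(K_s + S) − k_d: Y·k·S/(K_s+S) = 0.493 × 4.52 × 5.77 / (15.0 + 5.77) = 0.6190 d⁻¹.
1/θ_c = 0.6190 − 0.0435 = 0.5755 d⁻¹, so θ_c = 1.737 d.

θ_c ≈ 1.74 d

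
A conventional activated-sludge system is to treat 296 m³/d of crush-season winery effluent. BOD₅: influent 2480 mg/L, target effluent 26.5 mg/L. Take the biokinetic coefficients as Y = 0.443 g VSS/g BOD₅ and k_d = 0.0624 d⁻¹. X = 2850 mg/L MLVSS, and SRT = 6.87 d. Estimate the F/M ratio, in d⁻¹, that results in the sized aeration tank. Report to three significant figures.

F/M ≈ 0.475 d⁻¹

Steady-state biomass mass balance: V·X·(1 + k_d·θ_c) = Y·Q·(S₀ − S)·θ_c, so V = 0.443 × 296 × (2480 − 26.5) × 6.87 / [2850 × (1 + 0.0624 × 6.87)] = 2.21×10^6 / 4072 = 542.8 m³.
F/M = Q·S₀ / (V·X) = 296 × 2480 / (542.8 × 2850) = 0.4745 g BOD₅·(g VSS·d)⁻¹.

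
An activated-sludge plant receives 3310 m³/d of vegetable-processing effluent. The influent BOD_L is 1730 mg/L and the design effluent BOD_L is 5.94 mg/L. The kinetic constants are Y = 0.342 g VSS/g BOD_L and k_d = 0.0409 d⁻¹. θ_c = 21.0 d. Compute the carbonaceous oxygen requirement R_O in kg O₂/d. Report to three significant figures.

Y_obs = Y / (1 + k_d θ_c) = 0.342 / (1 + 0.0409 × 21.0) = 0.342 / 1.859 = 0.1840.
ΔS = 1730 − 5.94 = 1724 mg/L, so the substrate removal rate is 3310 × 1724/1000 = 5707 kg BOD_L/d.
Biomass synthesised: P_X = Y_obs × 5707 = 1050 kg VSS/d.
Carbonaceous O₂ demand = substrate oxidised − cell-mass equivalent = 5707 − 1.42 × 1050 = 4216 kg O₂/d.

R_O ≈ 4220 kg O₂/d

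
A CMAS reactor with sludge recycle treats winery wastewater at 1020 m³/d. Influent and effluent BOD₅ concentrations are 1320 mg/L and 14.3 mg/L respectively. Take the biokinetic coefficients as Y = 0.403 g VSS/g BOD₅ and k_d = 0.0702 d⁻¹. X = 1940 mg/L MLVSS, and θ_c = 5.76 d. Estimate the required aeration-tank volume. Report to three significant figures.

V ≈ 1130 m³

Steady-state biomass mass balance: V·X·(1 + k_d·θ_c) = Y·Q·(S₀ − S)·θ_c, so V = 0.403 × 1020 × (1320 − 14.3) × 5.76 / [1940 × (1 + 0.0702 × 5.76)] = 3.09×10^6 / 2724 = 1135 m³.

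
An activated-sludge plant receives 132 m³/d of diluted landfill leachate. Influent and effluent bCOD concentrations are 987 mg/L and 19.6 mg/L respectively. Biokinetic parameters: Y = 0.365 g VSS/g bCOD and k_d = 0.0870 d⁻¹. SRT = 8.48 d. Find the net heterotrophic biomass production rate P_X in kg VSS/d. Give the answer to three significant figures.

P_X ≈ 26.8 kg VSS/d

Correct the yield for decay: Y_obs = Y/(1 + k_d θ_c) = 0.365 / (1 + 0.0870 × 8.48) = 0.365 / 1.738 = 0.2100.
Q·(S₀ − S) = 132 × (987 − 19.6) × 10⁻³ = 127.7 kg/d removed.
P_X = Y_obs · Q(S₀ − S) = 0.2100 × 127.7 = 26.82 kg VSS/d.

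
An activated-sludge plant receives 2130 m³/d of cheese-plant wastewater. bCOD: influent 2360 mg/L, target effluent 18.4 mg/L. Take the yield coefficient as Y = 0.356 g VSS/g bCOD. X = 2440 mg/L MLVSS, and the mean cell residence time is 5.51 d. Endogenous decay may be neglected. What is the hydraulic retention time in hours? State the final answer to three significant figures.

Biomass mass balance (decay neglected): V·X = Y·Q·(S₀ − S)·θ_c, so V = 0.356 × 2130 × (2360 − 18.4) × 5.51 / 2440 = 4010 m³.
Hydraulic retention time τ = V/Q = 4010 / 2130 = 1.882 d = 45.18 h.

τ ≈ 45.2 h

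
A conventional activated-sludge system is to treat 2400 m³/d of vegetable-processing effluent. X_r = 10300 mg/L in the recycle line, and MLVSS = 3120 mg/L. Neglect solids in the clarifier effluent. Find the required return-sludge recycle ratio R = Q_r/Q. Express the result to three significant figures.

R ≈ 0.435

Mass balance around the secondary clarifier (neglecting effluent solids): R = X / (X_r − X) = 3120 / (10300 − 3120) = 0.4345.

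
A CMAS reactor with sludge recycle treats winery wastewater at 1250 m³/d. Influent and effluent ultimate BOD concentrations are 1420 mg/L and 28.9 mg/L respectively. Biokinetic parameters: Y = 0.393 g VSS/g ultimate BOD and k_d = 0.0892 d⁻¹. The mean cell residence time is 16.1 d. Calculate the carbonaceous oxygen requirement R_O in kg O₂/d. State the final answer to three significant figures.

R_O ≈ 1340 kg O₂/d

The observed yield is Y_obs = Y/(1 + k_d·θ_c) = 0.393 / (1 + 0.0892 × 16.1) = 0.393 / 2.436 = 0.1613 g VSS per g ultimate BOD removed.
Q·(S₀ − S) = 1250 × (1420 − 28.9) × 10⁻³ = 1739 kg/d removed.
Biomass synthesised: P_X = Y_obs × 1739 = 280.5 kg VSS/d.
R_O = Q·ΔS − 1.42 P_X = 1739 − 398.3 = 1341 kg O₂/d.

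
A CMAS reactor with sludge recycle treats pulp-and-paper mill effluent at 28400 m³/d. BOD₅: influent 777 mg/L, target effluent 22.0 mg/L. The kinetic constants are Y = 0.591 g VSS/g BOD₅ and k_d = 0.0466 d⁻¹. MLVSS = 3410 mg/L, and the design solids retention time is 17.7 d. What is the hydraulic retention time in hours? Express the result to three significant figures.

τ ≈ 30.5 h

Steady-state biomass mass balance: V·X·(1 + k_d·θ_c) = Y·Q·(S₀ − S)·θ_c, so V = 0.591 × 28400 × (777 − 22.0) × 17.7 / [3410 × (1 + 0.0466 × 17.7)] = 2.24×10^8 / 6223 = 36046 m³.
HRT = V/Q = 36046 m³ / 28400 m³·d⁻¹ = 1.269 d × 24 = 30.46 h.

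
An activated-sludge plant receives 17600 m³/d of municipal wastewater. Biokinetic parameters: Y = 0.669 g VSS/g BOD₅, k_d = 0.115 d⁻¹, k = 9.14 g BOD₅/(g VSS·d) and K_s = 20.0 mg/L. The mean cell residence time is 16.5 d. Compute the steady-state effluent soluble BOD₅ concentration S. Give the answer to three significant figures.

S ≈ 0.591 mg/L

From the Monod/SRT balance for a CMAS, S = K_s·(1+k_d θ_c)/[θ_c·(Y k − k_d) − 1] = 20.0 × (1 + 0.115 × 16.5) / [16.5 × (0.669 × 9.14 − 0.115) − 1] = 57.95 / 97.99 = 0.5914 mg/L.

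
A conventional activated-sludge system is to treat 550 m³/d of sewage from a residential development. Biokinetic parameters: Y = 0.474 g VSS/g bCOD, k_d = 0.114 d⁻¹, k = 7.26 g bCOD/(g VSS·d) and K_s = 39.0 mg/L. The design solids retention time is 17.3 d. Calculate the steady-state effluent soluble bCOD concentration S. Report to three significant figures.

For a completely mixed reactor with recycle the Lawrence–McCarty relation gives S = K_s·(1 + k_d·θ_c) / [θ_c·(Y·k − k_d) − 1] = 39.0 × (1 + 0.114 × 17.3) / [17.3 × (0.474 × 7.26 − 0.114) − 1] = 115.9 / 56.56 = 2.049 mg/L.

S ≈ 2.05 mg/L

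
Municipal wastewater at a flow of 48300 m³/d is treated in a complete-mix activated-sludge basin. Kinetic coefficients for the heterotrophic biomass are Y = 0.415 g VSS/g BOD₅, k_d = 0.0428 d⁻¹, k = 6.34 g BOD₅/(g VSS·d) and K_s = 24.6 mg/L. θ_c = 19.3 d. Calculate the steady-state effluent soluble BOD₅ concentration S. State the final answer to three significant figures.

S ≈ 0.918 mg/L

Effluent substrate depends only on kinetics and SRT: S = K_s(1 + k_d θ_c) / [θ_c(Yk − k_d) − 1] = 24.6 × (1 + 0.0428 × 19.3) / [19.3 × (0.415 × 6.34 − 0.0428) − 1] = 44.92 / 48.95 = 0.9176 mg/L.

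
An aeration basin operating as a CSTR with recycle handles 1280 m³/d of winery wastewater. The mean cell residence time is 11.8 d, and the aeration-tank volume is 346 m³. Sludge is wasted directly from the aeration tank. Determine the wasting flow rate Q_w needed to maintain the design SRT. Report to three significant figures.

Q_w ≈ 29.3 m³/d

Wasting from the aeration tank: Q_w = V / θ_c = 346.0 / 11.8 = 29.32 m³/d.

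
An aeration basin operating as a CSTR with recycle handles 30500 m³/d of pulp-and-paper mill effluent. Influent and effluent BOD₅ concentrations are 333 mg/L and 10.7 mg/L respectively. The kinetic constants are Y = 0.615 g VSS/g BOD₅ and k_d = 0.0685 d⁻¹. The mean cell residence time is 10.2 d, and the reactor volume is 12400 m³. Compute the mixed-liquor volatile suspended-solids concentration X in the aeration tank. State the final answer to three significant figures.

X = Y·Q·ΔS·θ_c / [V·(1 + k_d θ_c)] = 0.615 × 30500 × (333 − 10.7) × 10.2 / [12400 × (1 + 0.0685 × 10.2)] = 2928 mg/L.

X ≈ 2930 mg/L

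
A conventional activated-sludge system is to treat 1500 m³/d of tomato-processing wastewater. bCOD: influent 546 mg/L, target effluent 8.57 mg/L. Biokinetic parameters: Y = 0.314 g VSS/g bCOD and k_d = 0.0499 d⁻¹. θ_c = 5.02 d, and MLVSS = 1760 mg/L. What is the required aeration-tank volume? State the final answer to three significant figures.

V ≈ 577 m³

From the SRT design equation V = Y Q (S₀−S) θ_c / [X (1 + k_d θ_c)] = 0.314 × 1500 × (546 − 8.57) × 5.02 / [1760 × (1 + 0.0499 × 5.02)] = 1.27×10^6 / 2201 = 577.4 m³.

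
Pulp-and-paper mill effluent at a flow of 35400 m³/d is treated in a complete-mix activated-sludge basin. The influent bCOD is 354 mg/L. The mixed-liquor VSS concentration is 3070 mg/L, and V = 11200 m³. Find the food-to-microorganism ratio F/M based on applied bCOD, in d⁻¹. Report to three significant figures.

F/M = applied load / biomass = Q·S₀/(V·X) = 35400 × 354 / (11200 × 3070) = 0.3645 d⁻¹.

F/M ≈ 0.364 d⁻¹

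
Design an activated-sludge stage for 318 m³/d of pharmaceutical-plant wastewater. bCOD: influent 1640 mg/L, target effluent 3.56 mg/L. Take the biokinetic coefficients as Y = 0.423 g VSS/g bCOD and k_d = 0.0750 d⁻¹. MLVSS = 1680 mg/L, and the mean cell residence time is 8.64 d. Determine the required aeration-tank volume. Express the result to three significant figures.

V ≈ 687 m³

Steady-state biomass mass balance: V·X·(1 + k_d·θ_c) = Y·Q·(S₀ − S)·θ_c, so V = 0.423 × 318 × (1640 − 3.56) × 8.64 / [1680 × (1 + 0.0750 × 8.64)] = 1.9×10^6 / 2769 = 686.9 m³.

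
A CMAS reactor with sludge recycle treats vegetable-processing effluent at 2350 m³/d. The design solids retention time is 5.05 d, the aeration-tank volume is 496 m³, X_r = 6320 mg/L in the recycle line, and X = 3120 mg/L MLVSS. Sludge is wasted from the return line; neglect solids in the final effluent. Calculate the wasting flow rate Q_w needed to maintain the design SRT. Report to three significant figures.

Wasting from the return line (neglecting effluent solids): Q_w = V·X / (θ_c·X_r) = 496.0 × 3120 / (5.05 × 6320) = 48.49 m³/d.

Q_w ≈ 48.5 m³/d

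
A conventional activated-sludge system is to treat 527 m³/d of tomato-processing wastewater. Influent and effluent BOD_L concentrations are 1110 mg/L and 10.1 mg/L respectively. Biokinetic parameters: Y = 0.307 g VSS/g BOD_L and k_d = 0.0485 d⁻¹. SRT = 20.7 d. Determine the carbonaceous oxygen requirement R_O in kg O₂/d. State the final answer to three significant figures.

Observed yield with endogenous decay: Y_obs = Y / (1 + k_d·θ_c) = 0.307 / (1 + 0.0485 × 20.7) = 0.307 / 2.004 = 0.1532 g VSS/g BOD_L.
Mass of BOD_L removed per day: Q(S₀ − S) = 527 × 1100 g/m³ = 579.6 kg/d.
Net sludge production P_X = 0.1532 × 579.6 = 88.80 kg VSS/d.
R_O = Q·(S₀ − S) − 1.42·P_X = 579.6 − 1.42 × 88.80 = 453.6 kg O₂/d.

R_O ≈ 454 kg O₂/d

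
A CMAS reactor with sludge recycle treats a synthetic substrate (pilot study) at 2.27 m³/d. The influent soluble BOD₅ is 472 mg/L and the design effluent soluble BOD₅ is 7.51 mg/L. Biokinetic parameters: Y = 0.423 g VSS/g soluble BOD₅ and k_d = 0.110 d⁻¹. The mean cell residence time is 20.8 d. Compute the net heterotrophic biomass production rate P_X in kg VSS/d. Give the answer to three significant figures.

P_X ≈ 0.136 kg VSS/d

The observed yield is Y_obs = Y/(1 + k_d·θ_c) = 0.423 / (1 + 0.110 × 20.8) = 0.423 / 3.288 = 0.1286 g VSS per g soluble BOD₅ removed.
Q·(S₀ − S) = 2.27 × (472 − 7.51) × 10⁻³ = 1.054 kg/d removed.
Biomass produced: P_X = Y_obs·Q·ΔS = 0.1286 × 1.054 ≈ 0.1356 kg VSS/d.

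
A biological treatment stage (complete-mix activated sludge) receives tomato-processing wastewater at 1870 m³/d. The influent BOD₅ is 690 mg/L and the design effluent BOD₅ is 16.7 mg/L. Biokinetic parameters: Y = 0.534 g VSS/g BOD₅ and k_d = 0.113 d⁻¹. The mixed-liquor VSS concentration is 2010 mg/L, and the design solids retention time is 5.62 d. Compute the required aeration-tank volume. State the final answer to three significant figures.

From the SRT design equation V = Y Q (S₀−S) θ_c / [X (1 + k_d θ_c)] = 0.534 × 1870 × (690 − 16.7) × 5.62 / [2010 × (1 + 0.113 × 5.62)] = 3.78×10^6 / 3286 = 1150 m³.

V ≈ 1150 m³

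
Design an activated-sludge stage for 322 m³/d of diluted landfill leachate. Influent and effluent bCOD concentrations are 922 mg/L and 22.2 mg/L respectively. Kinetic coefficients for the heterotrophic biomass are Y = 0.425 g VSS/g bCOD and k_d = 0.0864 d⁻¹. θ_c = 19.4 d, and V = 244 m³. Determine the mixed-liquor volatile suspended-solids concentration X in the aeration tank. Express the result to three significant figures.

X ≈ 3660 mg/L

From V·X·(1 + k_d·θ_c) = Y·Q·(S₀ − S)·θ_c: X = 0.425 × 322 × (922 − 22.2) × 19.4 / [244 × (1 + 0.0864 × 19.4)] = 3658 mg/L.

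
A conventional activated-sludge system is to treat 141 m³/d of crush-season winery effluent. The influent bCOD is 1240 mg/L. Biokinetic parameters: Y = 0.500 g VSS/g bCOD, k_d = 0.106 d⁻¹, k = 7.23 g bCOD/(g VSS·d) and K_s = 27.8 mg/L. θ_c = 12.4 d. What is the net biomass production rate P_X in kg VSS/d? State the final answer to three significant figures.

For a completely mixed reactor with recycle the Lawrence–McCarty relation gives S = K_s·(1 + k_d·θ_c) / [θ_c·(Y·k − k_d) − 1] = 27.8 × (1 + 0.106 × 12.4) / [12.4 × (0.500 × 7.23 − 0.106) − 1] = 64.34 / 42.51 = 1.513 mg/L.
The observed yield is Y_obs = Y/(1 + k_d·θ_c) = 0.500 / (1 + 0.106 × 12.4) = 0.500 / 2.314 = 0.2160 g VSS per g bCOD removed.
Substrate removed = Q·(S₀ − S) = 141 m³/d × (1240 − 1.51) g/m³ = 1.75×10^5 g/d = 174.6 kg/d.
Biomass produced: P_X = Y_obs·Q·ΔS = 0.2160 × 174.6 ≈ 37.73 kg VSS/d.

P_X ≈ 37.7 kg VSS/d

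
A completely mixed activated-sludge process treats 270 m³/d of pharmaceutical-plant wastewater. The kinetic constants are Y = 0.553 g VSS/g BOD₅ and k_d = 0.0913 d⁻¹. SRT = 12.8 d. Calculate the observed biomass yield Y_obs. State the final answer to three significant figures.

The observed yield is Y_obs = Y/(1 + k_d·θ_c) = 0.553 / (1 + 0.0913 × 12.8) = 0.553 / 2.169 = 0.2550 g VSS per g BOD₅ removed.

Y_obs ≈ 0.255 g VSS/g BOD₅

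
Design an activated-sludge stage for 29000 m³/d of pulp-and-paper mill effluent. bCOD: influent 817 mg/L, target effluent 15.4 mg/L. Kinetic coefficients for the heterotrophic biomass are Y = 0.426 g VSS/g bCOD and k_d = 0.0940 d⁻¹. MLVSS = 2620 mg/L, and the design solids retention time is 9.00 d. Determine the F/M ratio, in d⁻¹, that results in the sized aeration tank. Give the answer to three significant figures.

F/M ≈ 0.491 d⁻¹

Steady-state biomass mass balance: V·X·(1 + k_d·θ_c) = Y·Q·(S₀ − S)·θ_c, so V = 0.426 × 29000 × (817 − 15.4) × 9.00 / [2620 × (1 + 0.0940 × 9.00)] = 8.91×10^7 / 4837 = 18428 m³.
F/M = Q·S₀ / (V·X) = 29000 × 817 / (18428 × 2620) = 0.4907 g bCOD·(g VSS·d)⁻¹.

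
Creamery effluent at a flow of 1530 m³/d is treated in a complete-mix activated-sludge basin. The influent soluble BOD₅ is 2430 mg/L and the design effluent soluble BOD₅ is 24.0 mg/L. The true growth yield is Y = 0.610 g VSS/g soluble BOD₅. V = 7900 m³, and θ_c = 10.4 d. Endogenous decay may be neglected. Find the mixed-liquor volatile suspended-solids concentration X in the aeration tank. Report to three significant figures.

X ≈ 2960 mg/L

X = Y·Q·ΔS·θ_c / V = 0.610 × 1530 × (2430 − 24.0) × 10.4 / 7900 = 2956 mg/L.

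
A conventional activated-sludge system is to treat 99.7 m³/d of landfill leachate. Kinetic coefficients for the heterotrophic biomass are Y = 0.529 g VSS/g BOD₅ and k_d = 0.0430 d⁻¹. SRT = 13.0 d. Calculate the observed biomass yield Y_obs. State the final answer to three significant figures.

Correct the yield for decay: Y_obs = Y/(1 + k_d θ_c) = 0.529 / (1 + 0.0430 × 13.0) = 0.529 / 1.559 = 0.3393.

Y_obs ≈ 0.339 g VSS/g BOD₅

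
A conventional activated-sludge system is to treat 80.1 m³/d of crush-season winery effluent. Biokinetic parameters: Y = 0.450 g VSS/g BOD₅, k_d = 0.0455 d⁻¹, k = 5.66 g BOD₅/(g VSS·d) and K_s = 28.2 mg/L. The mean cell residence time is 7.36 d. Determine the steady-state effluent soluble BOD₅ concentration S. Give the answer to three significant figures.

For a completely mixed reactor with recycle the Lawrence–McCarty relation gives S = K_s·(1 + k_d·θ_c) / [θ_c·(Y·k − k_d) − 1] = 28.2 × (1 + 0.0455 × 7.36) / [7.36 × (0.450 × 5.66 − 0.0455) − 1] = 37.64 / 17.41 = 2.162 mg/L.

S ≈ 2.16 mg/L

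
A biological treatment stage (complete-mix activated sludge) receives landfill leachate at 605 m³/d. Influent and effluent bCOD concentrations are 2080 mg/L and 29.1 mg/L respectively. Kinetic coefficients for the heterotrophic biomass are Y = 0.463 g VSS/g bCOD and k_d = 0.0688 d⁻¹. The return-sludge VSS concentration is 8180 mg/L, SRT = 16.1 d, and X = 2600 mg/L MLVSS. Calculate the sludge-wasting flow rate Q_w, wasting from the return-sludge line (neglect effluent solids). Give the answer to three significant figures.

Q_w ≈ 33.3 m³/d

From the SRT design equation V = Y Q (S₀−S) θ_c / [X (1 + k_d θ_c)] = 0.463 × 605 × (2080 − 29.1) × 16.1 / [2600 × (1 + 0.0688 × 16.1)] = 9.25×10^6 / 5480 = 1688 m³.
θ_c = V·X/(Q_w·X_r) when wasting from the recycle, so Q_w = V·X/(θ_c·X_r) = 1688 × 2600 / (16.1 × 8180) = 33.32 m³/d.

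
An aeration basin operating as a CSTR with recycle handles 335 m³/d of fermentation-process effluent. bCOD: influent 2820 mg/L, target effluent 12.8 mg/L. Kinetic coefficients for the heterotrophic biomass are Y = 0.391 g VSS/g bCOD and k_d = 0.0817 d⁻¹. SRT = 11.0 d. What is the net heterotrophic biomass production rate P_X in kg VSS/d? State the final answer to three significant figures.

P_X ≈ 194 kg VSS/d

The observed yield is Y_obs = Y/(1 + k_d·θ_c) = 0.391 / (1 + 0.0817 × 11.0) = 0.391 / 1.899 = 0.2059 g VSS per g bCOD removed.
ΔS = 2820 − 12.8 = 2807 mg/L, so the substrate removal rate is 335 × 2807/1000 = 940.4 kg bCOD/d.
Net biomass production P_X = Y_obs × Q·(S₀ − S) = 0.2059 × 940.4 = 193.7 kg VSS/d.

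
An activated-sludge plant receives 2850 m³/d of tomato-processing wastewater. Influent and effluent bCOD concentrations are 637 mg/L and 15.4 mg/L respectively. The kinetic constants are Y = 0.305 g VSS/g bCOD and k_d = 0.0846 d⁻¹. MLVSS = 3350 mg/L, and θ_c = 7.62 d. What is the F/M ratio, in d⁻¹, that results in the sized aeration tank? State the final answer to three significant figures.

F/M ≈ 0.725 d⁻¹

From the SRT design equation V = Y Q (S₀−S) θ_c / [X (1 + k_d θ_c)] = 0.305 × 2850 × (637 − 15.4) × 7.62 / [3350 × (1 + 0.0846 × 7.62)] = 4.12×10^6 / 5510 = 747.3 m³.
F/M = applied load / biomass = Q·S₀/(V·X) = 2850 × 637 / (747.3 × 3350) = 0.7252 d⁻¹.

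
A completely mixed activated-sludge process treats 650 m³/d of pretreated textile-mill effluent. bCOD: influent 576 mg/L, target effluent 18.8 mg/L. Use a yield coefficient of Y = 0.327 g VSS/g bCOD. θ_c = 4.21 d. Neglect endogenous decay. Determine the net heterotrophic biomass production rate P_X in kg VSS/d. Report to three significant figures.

P_X ≈ 118 kg VSS/d

With endogenous decay neglected, the observed yield equals the true yield: Y_obs = Y = 0.327 g VSS/g bCOD.
Mass of bCOD removed per day: Q(S₀ − S) = 650 × 557.2 g/m³ = 362.2 kg/d.
Net biomass production P_X = Y_obs × Q·(S₀ − S) = 0.3270 × 362.2 = 118.4 kg VSS/d.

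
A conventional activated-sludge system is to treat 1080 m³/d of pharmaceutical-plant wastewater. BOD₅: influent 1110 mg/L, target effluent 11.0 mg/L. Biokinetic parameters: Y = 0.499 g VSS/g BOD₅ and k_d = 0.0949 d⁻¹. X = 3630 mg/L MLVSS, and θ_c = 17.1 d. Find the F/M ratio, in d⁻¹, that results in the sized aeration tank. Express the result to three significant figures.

F/M ≈ 0.310 d⁻¹

Steady-state biomass mass balance: V·X·(1 + k_d·θ_c) = Y·Q·(S₀ − S)·θ_c, so V = 0.499 × 1080 × (1110 − 11.0) × 17.1 / [3630 × (1 + 0.0949 × 17.1)] = 1.01×10^7 / 9521 = 1064 m³.
F/M = applied load / biomass = Q·S₀/(V·X) = 1080 × 1110 / (1064 × 3630) = 0.3105 d⁻¹.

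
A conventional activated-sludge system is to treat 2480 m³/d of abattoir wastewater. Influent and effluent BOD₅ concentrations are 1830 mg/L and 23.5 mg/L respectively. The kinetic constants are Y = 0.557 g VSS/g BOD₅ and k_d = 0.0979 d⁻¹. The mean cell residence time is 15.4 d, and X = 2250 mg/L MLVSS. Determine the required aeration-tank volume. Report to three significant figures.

Steady-state biomass mass balance: V·X·(1 + k_d·θ_c) = Y·Q·(S₀ − S)·θ_c, so V = 0.557 × 2480 × (1830 − 23.5) × 15.4 / [2250 × (1 + 0.0979 × 15.4)] = 3.84×10^7 / 5642 = 6811 m³.

V ≈ 6810 m³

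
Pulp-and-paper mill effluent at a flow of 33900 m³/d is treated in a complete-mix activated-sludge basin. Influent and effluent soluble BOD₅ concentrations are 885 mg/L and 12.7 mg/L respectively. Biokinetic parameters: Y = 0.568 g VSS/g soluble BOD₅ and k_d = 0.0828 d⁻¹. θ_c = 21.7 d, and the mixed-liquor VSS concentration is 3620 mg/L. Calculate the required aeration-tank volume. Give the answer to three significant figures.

Steady-state biomass mass balance: V·X·(1 + k_d·θ_c) = Y·Q·(S₀ − S)·θ_c, so V = 0.568 × 33900 × (885 − 12.7) × 21.7 / [3620 × (1 + 0.0828 × 21.7)] = 3.64×10^8 / 10124 = 36001 m³.

V ≈ 36000 m³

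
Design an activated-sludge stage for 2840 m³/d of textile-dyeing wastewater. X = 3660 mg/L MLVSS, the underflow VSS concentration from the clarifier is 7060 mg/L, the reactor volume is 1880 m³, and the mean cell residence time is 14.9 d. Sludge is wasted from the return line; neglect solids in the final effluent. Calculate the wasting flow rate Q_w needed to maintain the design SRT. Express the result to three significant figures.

Q_w ≈ 65.4 m³/d

θ_c = V·X/(Q_w·X_r) when wasting from the recycle, so Q_w = V·X/(θ_c·X_r) = 1880 × 3660 / (14.9 × 7060) = 65.41 m³/d.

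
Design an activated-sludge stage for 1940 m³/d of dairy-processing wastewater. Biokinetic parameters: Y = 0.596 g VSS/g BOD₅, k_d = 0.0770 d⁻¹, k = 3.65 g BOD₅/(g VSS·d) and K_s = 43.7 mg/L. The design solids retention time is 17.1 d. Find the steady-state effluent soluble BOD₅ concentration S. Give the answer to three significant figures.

For a completely mixed reactor with recycle the Lawrence–McCarty relation gives S = K_s·(1 + k_d·θ_c) / [θ_c·(Y·k − k_d) − 1] = 43.7 × (1 + 0.0770 × 17.1) / [17.1 × (0.596 × 3.65 − 0.0770) − 1] = 101.2 / 34.88 = 2.902 mg/L.

S ≈ 2.90 mg/L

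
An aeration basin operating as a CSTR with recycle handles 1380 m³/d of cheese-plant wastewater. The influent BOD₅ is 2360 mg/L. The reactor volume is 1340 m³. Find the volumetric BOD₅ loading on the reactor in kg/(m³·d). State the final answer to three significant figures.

Applied BOD₅ load per unit volume = Q·S₀/V = (1380 × 2360/1000)/1340 = 2.430 kg BOD₅·m⁻³·d⁻¹.

L_v ≈ 2.43 kg BOD₅/(m³·d)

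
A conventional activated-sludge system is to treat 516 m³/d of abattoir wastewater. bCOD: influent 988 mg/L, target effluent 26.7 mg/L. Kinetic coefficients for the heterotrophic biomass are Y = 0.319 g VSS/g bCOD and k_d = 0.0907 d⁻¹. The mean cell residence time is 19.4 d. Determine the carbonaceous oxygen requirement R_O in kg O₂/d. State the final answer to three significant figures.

Observed yield with endogenous decay: Y_obs = Y / (1 + k_d·θ_c) = 0.319 / (1 + 0.0907 × 19.4) = 0.319 / 2.760 = 0.1156 g VSS/g bCOD.
Q·(S₀ − S) = 516 × (988 − 26.7) × 10⁻³ = 496.0 kg/d removed.
Biomass synthesised: P_X = Y_obs × 496.0 = 57.34 kg VSS/d.
Carbonaceous O₂ demand = substrate oxidised − cell-mass equivalent = 496.0 − 1.42 × 57.34 = 414.6 kg O₂/d.

R_O ≈ 415 kg O₂/d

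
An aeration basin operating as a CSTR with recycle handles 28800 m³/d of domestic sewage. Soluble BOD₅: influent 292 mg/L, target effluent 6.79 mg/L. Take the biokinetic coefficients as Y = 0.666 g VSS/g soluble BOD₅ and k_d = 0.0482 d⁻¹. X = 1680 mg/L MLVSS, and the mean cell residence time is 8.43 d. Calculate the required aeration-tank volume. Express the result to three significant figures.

V ≈ 19500 m³

Rearranging the biomass balance for a CMAS with decay, V = Y·Q·ΔS·θ_c / [X·(1+k_d θ_c)] = 0.666 × 28800 × (292 − 6.79) × 8.43 / [1680 × (1 + 0.0482 × 8.43)] = 4.61×10^7 / 2363 = 19519 m³.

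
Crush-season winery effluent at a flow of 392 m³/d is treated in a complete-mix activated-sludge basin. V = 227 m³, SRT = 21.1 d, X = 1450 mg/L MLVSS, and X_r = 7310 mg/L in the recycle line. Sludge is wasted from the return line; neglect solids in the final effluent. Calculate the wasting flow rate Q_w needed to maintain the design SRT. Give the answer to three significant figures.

Q_w ≈ 2.13 m³/d

θ_c = V·X/(Q_w·X_r) when wasting from the recycle, so Q_w = V·X/(θ_c·X_r) = 227.0 × 1450 / (21.1 × 7310) = 2.134 m³/d.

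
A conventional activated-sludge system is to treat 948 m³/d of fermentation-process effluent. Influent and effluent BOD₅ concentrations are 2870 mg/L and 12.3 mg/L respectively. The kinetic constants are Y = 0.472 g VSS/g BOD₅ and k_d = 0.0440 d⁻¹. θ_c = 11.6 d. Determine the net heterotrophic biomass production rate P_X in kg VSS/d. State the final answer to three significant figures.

Observed yield with endogenous decay: Y_obs = Y / (1 + k_d·θ_c) = 0.472 / (1 + 0.0440 × 11.6) = 0.472 / 1.510 = 0.3125 g VSS/g BOD₅.
ΔS = 2870 − 12.3 = 2858 mg/L, so the substrate removal rate is 948 × 2858/1000 = 2709 kg BOD₅/d.
Biomass produced: P_X = Y_obs·Q·ΔS = 0.3125 × 2709 ≈ 846.6 kg VSS/d.

P_X ≈ 847 kg VSS/d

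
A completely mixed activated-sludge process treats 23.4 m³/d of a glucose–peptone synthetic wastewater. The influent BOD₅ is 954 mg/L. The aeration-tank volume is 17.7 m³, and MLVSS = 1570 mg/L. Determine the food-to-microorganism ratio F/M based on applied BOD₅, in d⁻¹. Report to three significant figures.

F/M ≈ 0.803 d⁻¹

Food-to-microorganism ratio F/M = Q S₀ / (V X) = 23.4 × 954 / (17.70 × 1570) = 0.8033 d⁻¹.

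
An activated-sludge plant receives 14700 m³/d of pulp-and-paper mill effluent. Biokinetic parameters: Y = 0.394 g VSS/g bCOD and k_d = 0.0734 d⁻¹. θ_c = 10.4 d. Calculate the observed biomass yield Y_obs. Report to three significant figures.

Y_obs ≈ 0.223 g VSS/g bCOD

Y_obs = Y / (1 + k_d θ_c) = 0.394 / (1 + 0.0734 × 10.4) = 0.394 / 1.763 = 0.2234.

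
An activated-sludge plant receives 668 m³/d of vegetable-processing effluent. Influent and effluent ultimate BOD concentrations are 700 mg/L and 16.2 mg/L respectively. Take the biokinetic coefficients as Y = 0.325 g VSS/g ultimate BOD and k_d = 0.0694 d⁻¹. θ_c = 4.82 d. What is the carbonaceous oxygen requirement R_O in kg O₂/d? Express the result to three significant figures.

R_O ≈ 299 kg O₂/d

Y_obs = Y / (1 + k_d θ_c) = 0.325 / (1 + 0.0694 × 4.82) = 0.325 / 1.335 = 0.2435.
ΔS = 700 − 16.2 = 683.8 mg/L, so the substrate removal rate is 668 × 683.8/1000 = 456.8 kg ultimate BOD/d.
P_X = Y_obs·Q·(S₀ − S) = 0.2435 × 456.8 = 111.2 kg VSS/d.
R_O = Q·(S₀ − S) − 1.42·P_X = 456.8 − 1.42 × 111.2 = 298.8 kg O₂/d.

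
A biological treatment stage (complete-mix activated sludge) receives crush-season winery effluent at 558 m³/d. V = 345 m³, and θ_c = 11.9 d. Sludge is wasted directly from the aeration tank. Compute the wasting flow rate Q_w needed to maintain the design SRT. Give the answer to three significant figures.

Q_w ≈ 29.0 m³/d

With mixed-liquor wasting, θ_c = V/Q_w, so Q_w = V/θ_c = 345.0/11.9 = 28.99 m³/d.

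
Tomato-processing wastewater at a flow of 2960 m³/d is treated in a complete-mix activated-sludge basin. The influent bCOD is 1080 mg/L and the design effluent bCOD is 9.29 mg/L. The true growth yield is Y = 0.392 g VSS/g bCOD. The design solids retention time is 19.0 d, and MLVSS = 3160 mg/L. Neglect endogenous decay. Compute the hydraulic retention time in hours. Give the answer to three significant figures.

Biomass mass balance (decay neglected): V·X = Y·Q·(S₀ − S)·θ_c, so V = 0.392 × 2960 × (1080 − 9.29) × 19.0 / 3160 = 7470 m³.
Hydraulic retention time τ = V/Q = 7470 / 2960 = 2.524 d = 60.57 h.

τ ≈ 60.6 h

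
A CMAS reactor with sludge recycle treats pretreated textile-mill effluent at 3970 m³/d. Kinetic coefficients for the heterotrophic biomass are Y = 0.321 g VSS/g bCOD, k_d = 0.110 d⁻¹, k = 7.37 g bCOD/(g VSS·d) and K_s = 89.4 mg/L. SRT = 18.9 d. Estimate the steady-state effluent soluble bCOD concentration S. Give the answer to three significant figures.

Effluent substrate depends only on kinetics and SRT: S = K_s(1 + k_d θ_c) / [θ_c(Yk − k_d) − 1] = 89.4 × (1 + 0.110 × 18.9) / [18.9 × (0.321 × 7.37 − 0.110) − 1] = 275.3 / 41.63 = 6.611 mg/L.

S ≈ 6.61 mg/L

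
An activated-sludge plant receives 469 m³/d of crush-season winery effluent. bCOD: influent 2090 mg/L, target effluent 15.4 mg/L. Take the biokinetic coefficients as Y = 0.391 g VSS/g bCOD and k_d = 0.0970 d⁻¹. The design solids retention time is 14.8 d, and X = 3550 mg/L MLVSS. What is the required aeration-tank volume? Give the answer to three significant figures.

Steady-state biomass mass balance: V·X·(1 + k_d·θ_c) = Y·Q·(S₀ − S)·θ_c, so V = 0.391 × 469 × (2090 − 15.4) × 14.8 / [3550 × (1 + 0.0970 × 14.8)] = 5.63×10^6 / 8646 = 651.2 m³.

V ≈ 651 m³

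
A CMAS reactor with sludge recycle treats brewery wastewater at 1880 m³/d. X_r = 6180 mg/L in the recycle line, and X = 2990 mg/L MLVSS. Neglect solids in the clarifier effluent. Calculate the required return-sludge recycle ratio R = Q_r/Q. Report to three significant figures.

Solids balance on the clarifier gives (1+R)X = R·X_r, so R = X/(X_r − X) = 2990 / (6180 − 2990) = 0.9373.

R ≈ 0.937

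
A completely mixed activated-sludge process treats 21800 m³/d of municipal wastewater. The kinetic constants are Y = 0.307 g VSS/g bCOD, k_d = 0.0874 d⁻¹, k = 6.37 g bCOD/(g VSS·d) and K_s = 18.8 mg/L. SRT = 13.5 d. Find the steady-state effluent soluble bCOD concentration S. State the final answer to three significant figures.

From the Monod/SRT balance for a CMAS, S = K_s·(1+k_d θ_c)/[θ_c·(Y k − k_d) − 1] = 18.8 × (1 + 0.0874 × 13.5) / [13.5 × (0.307 × 6.37 − 0.0874) − 1] = 40.98 / 24.22 = 1.692 mg/L.

S ≈ 1.69 mg/L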